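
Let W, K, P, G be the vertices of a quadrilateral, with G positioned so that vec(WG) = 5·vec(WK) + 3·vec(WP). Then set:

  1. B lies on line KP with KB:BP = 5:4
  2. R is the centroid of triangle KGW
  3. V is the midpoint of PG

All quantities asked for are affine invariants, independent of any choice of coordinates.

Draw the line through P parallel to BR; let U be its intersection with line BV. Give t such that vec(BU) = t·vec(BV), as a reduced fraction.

t = 2/3

Choose coordinates W = (0, 0), K = (1, 0), P = (0, 1), G = (5, 3).
1. B lies on line KP with KB:BP = 5:4 ⇒ B = (4/9, 5/9)
2. R is the centroid of triangle KGW ⇒ R = (2, 1)
3. V is the midpoint of PG ⇒ V = (5/2, 2)
through P parallel to BR: direction (14/9, 4/9); meets BV at U = (49/27, 41/27)
U = B + t·(V−B) with t = 2/3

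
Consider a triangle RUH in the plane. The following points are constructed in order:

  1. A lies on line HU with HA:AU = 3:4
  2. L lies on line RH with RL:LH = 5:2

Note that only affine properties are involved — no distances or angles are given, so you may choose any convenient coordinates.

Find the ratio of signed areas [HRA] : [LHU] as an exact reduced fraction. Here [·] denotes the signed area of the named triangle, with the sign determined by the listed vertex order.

[HRA]:[LHU] = -3/2

Set R = (0, 0), U = (1, 0), H = (0, 1); any affine frame gives the same invariant.
1. A lies on line HU with HA:AU = 3:4 ⇒ A = (3/7, 4/7)
2. L lies on line RH with RL:LH = 5:2 ⇒ L = (0, 5/7)
2·[HRA] = 3/7, 2·[LHU] = -2/7
[HRA]:[LHU] = 3/7:-2/7 = -3/2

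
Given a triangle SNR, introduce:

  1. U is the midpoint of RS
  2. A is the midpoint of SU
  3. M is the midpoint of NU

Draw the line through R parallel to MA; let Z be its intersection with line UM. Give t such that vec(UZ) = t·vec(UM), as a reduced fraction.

t = -2

Work in coordinates with S = (0, 0), N = (1, 0), R = (0, 1).
1. U is the midpoint of RS ⇒ U = (0, 1/2)
2. A is the midpoint of SU ⇒ A = (0, 1/4)
3. M is the midpoint of NU ⇒ M = (1/2, 1/4)
through R parallel to MA: direction (-1/2, 0); meets UM at Z = (-1, 1)
Z = U + t·(M−U) with t = -2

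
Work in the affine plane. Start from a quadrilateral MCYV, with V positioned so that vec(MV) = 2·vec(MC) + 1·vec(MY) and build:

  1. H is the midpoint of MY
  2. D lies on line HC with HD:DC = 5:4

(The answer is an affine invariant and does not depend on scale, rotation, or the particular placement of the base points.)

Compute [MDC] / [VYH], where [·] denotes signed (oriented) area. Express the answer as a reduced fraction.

Work in coordinates with M = (0, 0), C = (1, 0), Y = (0, 1), V = (2, 1).
1. H is the midpoint of MY ⇒ H = (0, 1/2)
2. D lies on line HC with HD:DC = 5:4 ⇒ D = (5/9, 2/9)
2·[MDC] = -2/9, 2·[VYH] = 1
[MDC]:[VYH] = -2/9:1 = -2/9

[MDC]:[VYH] = -2/9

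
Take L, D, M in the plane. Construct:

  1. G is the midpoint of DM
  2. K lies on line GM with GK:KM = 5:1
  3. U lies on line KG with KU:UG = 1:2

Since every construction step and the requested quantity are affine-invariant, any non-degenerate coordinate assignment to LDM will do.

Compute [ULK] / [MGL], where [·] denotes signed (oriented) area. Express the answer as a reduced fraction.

[ULK]:[MGL] = 5/18

Set L = (0, 0), D = (1, 0), M = (0, 1); any affine frame gives the same invariant.
1. G is the midpoint of DM ⇒ G = (1/2, 1/2)
2. K lies on line GM with GK:KM = 5:1 ⇒ K = (1/12, 11/12)
3. U lies on line KG with KU:UG = 1:2 ⇒ U = (2/9, 7/9)
2·[ULK] = -5/36, 2·[MGL] = -1/2
[ULK]:[MGL] = -5/36:-1/2 = 5/18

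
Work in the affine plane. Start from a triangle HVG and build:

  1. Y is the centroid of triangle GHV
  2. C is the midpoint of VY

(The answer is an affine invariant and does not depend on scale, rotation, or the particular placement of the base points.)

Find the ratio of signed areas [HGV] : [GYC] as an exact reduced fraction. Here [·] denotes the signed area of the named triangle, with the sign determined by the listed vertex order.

Set H = (0, 0), V = (1, 0), G = (0, 1); any affine frame gives the same invariant.
1. Y is the centroid of triangle GHV ⇒ Y = (1/3, 1/3)
2. C is the midpoint of VY ⇒ C = (2/3, 1/6)
2·[HGV] = -1, 2·[GYC] = 1/6
[HGV]:[GYC] = -1:1/6 = -6

[HGV]:[GYC] = -6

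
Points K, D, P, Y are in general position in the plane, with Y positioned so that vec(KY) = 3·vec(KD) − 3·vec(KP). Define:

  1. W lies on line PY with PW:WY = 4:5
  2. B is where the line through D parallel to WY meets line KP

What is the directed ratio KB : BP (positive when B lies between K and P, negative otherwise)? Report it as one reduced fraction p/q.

KB:BP = -4

Set K = (0, 0), D = (1, 0), P = (0, 1), Y = (3, -3); any affine frame gives the same invariant.
1. W lies on line PY with PW:WY = 4:5 ⇒ W = (4/3, -7/9)
2. B is where the line through D parallel to WY meets line KP ⇒ B = (0, 4/3)
B = K + t·(P−K) with t = 4/3, so KB:BP = t:(1−t) = 4/3:-1/3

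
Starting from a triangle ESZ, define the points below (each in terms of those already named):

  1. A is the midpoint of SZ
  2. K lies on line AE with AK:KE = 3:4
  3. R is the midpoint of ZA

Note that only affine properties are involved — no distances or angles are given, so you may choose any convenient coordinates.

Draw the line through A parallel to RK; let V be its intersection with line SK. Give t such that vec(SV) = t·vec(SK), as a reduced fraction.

t = 2/3

Assign E = (0, 0), S = (1, 0), Z = (0, 1) — the answer is frame-independent, so this choice is without loss of generality.
1. A is the midpoint of SZ ⇒ A = (1/2, 1/2)
2. K lies on line AE with AK:KE = 3:4 ⇒ K = (2/7, 2/7)
3. R is the midpoint of ZA ⇒ R = (1/4, 3/4)
through A parallel to RK: direction (1/28, -13/28); meets SK at V = (11/21, 4/21)
V = S + t·(K−S) with t = 2/3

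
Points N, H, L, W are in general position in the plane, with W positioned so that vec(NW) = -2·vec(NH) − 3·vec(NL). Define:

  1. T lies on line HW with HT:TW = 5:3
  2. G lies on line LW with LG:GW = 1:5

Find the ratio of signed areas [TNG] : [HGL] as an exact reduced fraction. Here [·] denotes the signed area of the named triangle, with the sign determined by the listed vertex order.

Work in coordinates with N = (0, 0), H = (1, 0), L = (0, 1), W = (-2, -3).
1. T lies on line HW with HT:TW = 5:3 ⇒ T = (-7/8, -15/8)
2. G lies on line LW with LG:GW = 1:5 ⇒ G = (-1/3, 1/3)
2·[TNG] = 11/12, 2·[HGL] = -1
[TNG]:[HGL] = 11/12:-1 = -11/12

[TNG]:[HGL] = -11/12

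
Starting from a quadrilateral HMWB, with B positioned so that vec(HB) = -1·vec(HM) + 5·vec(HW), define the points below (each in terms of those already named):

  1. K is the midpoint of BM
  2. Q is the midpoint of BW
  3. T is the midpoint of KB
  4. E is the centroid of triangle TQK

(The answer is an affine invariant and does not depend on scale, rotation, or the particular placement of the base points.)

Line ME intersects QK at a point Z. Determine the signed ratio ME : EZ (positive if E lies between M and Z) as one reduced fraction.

ME:EZ = -7

Work in coordinates with H = (0, 0), M = (1, 0), W = (0, 1), B = (-1, 5).
1. K is the midpoint of BM ⇒ K = (0, 5/2)
2. Q is the midpoint of BW ⇒ Q = (-1/2, 3)
3. T is the midpoint of KB ⇒ T = (-1/2, 15/4)
4. E is the centroid of triangle TQK ⇒ E = (-1/3, 37/12)
line ME meets QK at Z = (-1/7, 37/14)
E = M + t·(Z−M) with t = 7/6, so ME:EZ = 7/6:-1/6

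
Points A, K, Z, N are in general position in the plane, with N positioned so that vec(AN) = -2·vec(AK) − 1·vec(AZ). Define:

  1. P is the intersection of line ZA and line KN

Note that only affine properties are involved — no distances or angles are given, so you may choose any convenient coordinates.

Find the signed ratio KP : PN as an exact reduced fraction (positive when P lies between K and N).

KP:PN = 1/2

Set A = (0, 0), K = (1, 0), Z = (0, 1), N = (-2, -1); any affine frame gives the same invariant.
1. P is the intersection of line ZA and line KN ⇒ P = (0, -1/3)
P = K + t·(N−K) with t = 1/3, so KP:PN = t:(1−t) = 1/3:2/3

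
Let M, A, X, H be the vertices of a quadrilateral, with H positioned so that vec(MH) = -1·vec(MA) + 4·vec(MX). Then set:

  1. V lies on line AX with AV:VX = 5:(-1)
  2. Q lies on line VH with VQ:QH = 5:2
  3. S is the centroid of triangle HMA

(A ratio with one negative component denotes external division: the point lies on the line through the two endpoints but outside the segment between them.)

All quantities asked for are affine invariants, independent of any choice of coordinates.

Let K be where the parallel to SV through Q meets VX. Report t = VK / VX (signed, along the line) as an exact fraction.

t = -45/7

Choose coordinates M = (0, 0), A = (1, 0), X = (0, 1), H = (-1, 4).
1. V lies on line AX with AV:VX = 5:(-1) ⇒ V = (-1/4, 5/4)
2. Q lies on line VH with VQ:QH = 5:2 ⇒ Q = (-11/14, 45/14)
3. S is the centroid of triangle HMA ⇒ S = (0, 4/3)
through Q parallel to SV: direction (-1/4, -1/12); meets VX at K = (-13/7, 20/7)
K = V + t·(X−V) with t = -45/7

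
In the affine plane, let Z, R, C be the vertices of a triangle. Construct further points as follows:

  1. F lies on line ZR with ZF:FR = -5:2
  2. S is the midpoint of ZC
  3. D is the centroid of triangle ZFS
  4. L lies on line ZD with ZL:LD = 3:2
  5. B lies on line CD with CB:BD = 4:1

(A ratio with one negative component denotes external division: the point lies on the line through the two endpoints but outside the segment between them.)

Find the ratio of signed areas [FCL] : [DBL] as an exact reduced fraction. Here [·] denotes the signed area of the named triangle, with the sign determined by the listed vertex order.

[FCL]:[DBL] = 105/4

Assign Z = (0, 0), R = (1, 0), C = (0, 1) — the answer is frame-independent, so this choice is without loss of generality.
1. F lies on line ZR with ZF:FR = -5:2 ⇒ F = (5/3, 0)
2. S is the midpoint of ZC ⇒ S = (0, 1/2)
3. D is the centroid of triangle ZFS ⇒ D = (5/9, 1/6)
4. L lies on line ZD with ZL:LD = 3:2 ⇒ L = (1/3, 1/10)
5. B lies on line CD with CB:BD = 4:1 ⇒ B = (4/9, 1/3)
2·[FCL] = 7/6, 2·[DBL] = 2/45
[FCL]:[DBL] = 7/6:2/45 = 105/4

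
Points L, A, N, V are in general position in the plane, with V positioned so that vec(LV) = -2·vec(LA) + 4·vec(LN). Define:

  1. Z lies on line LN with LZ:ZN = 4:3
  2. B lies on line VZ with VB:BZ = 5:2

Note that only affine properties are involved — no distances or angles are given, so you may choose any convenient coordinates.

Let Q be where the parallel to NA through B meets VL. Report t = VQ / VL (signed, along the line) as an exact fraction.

Work in coordinates with L = (0, 0), A = (1, 0), N = (0, 1), V = (-2, 4).
1. Z lies on line LN with LZ:ZN = 4:3 ⇒ Z = (0, 4/7)
2. B lies on line VZ with VB:BZ = 5:2 ⇒ B = (-4/7, 76/49)
through B parallel to NA: direction (1, -1); meets VL at Q = (-48/49, 96/49)
Q = V + t·(L−V) with t = 25/49

t = 25/49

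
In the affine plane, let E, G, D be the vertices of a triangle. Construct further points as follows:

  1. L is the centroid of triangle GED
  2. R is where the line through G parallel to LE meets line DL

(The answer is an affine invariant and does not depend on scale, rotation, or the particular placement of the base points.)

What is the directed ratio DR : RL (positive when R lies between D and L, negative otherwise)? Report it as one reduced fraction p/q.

DR:RL = -2

Set E = (0, 0), G = (1, 0), D = (0, 1); any affine frame gives the same invariant.
1. L is the centroid of triangle GED ⇒ L = (1/3, 1/3)
2. R is where the line through G parallel to LE meets line DL ⇒ R = (2/3, -1/3)
R = D + t·(L−D) with t = 2, so DR:RL = t:(1−t) = 2:-1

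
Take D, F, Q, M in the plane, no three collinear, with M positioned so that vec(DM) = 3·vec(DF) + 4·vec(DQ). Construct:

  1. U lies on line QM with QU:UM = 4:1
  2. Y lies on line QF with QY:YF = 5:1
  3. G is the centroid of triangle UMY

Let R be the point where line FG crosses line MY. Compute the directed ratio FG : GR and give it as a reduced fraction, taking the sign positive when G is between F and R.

FG:GR = -4

Choose coordinates D = (0, 0), F = (1, 0), Q = (0, 1), M = (3, 4).
1. U lies on line QM with QU:UM = 4:1 ⇒ U = (12/5, 17/5)
2. Y lies on line QF with QY:YF = 5:1 ⇒ Y = (5/6, 1/6)
3. G is the centroid of triangle UMY ⇒ G = (187/90, 227/90)
line FG meets MY at R = (217/120, 227/120)
G = F + t·(R−F) with t = 4/3, so FG:GR = 4/3:-1/3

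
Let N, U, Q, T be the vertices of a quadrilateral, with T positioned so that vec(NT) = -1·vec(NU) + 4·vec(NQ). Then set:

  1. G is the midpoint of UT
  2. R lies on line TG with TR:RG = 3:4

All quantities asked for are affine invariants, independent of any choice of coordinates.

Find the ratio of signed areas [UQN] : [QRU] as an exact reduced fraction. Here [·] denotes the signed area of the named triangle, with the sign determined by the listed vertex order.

[UQN]:[QRU] = -7/11

Work in coordinates with N = (0, 0), U = (1, 0), Q = (0, 1), T = (-1, 4).
1. G is the midpoint of UT ⇒ G = (0, 2)
2. R lies on line TG with TR:RG = 3:4 ⇒ R = (-4/7, 22/7)
2·[UQN] = 1, 2·[QRU] = -11/7
[UQN]:[QRU] = 1:-11/7 = -7/11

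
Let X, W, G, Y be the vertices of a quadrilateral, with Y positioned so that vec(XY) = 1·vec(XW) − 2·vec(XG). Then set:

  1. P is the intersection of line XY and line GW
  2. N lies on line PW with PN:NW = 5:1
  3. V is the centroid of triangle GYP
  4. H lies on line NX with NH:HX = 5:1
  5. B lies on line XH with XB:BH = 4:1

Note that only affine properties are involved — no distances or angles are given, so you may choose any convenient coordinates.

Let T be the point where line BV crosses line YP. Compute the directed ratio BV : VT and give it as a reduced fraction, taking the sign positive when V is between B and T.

BV:VT = -1/3

Set X = (0, 0), W = (1, 0), G = (0, 1), Y = (1, -2); any affine frame gives the same invariant.
1. P is the intersection of line XY and line GW ⇒ P = (-1, 2)
2. N lies on line PW with PN:NW = 5:1 ⇒ N = (2/3, 1/3)
3. V is the centroid of triangle GYP ⇒ V = (0, 1/3)
4. H lies on line NX with NH:HX = 5:1 ⇒ H = (1/9, 1/18)
5. B lies on line XH with XB:BH = 4:1 ⇒ B = (4/45, 2/45)
line BV meets YP at T = (4/15, -8/15)
V = B + t·(T−B) with t = -1/2, so BV:VT = -1/2:3/2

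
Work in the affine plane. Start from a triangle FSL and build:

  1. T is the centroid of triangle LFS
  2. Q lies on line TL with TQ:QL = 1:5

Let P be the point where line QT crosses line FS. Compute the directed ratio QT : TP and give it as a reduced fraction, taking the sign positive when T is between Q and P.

Set F = (0, 0), S = (1, 0), L = (0, 1); any affine frame gives the same invariant.
1. T is the centroid of triangle LFS ⇒ T = (1/3, 1/3)
2. Q lies on line TL with TQ:QL = 1:5 ⇒ Q = (5/18, 4/9)
line QT meets FS at P = (1/2, 0)
T = Q + t·(P−Q) with t = 1/4, so QT:TP = 1/4:3/4

QT:TP = 1/3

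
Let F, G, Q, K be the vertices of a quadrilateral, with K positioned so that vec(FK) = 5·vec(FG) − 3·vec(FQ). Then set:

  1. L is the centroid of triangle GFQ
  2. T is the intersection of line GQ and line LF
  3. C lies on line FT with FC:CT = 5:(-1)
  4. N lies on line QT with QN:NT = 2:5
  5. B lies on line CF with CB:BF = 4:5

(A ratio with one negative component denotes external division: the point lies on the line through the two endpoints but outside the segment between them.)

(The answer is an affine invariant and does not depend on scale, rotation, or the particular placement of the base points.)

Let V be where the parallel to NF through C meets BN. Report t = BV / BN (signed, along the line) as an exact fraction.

t = -4/5

Work in coordinates with F = (0, 0), G = (1, 0), Q = (0, 1), K = (5, -3).
1. L is the centroid of triangle GFQ ⇒ L = (1/3, 1/3)
2. T is the intersection of line GQ and line LF ⇒ T = (1/2, 1/2)
3. C lies on line FT with FC:CT = 5:(-1) ⇒ C = (5/8, 5/8)
4. N lies on line QT with QN:NT = 2:5 ⇒ N = (1/7, 6/7)
5. B lies on line CF with CB:BF = 4:5 ⇒ B = (25/72, 25/72)
through C parallel to NF: direction (-1/7, -6/7); meets BN at V = (143/280, -17/280)
V = B + t·(N−B) with t = -4/5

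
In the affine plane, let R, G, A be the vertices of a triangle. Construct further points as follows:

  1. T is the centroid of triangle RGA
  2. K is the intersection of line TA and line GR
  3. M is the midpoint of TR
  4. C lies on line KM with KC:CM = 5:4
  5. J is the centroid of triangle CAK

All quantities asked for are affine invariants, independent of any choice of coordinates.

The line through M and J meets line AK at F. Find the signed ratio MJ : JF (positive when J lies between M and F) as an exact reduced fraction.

MJ:JF = 22/5

Assign R = (0, 0), G = (1, 0), A = (0, 1) — the answer is frame-independent, so this choice is without loss of generality.
1. T is the centroid of triangle RGA ⇒ T = (1/3, 1/3)
2. K is the intersection of line TA and line GR ⇒ K = (1/2, 0)
3. M is the midpoint of TR ⇒ M = (1/6, 1/6)
4. C lies on line KM with KC:CM = 5:4 ⇒ C = (17/54, 5/54)
5. J is the centroid of triangle CAK ⇒ J = (22/81, 59/162)
line MJ meets AK at F = (13/44, 9/22)
J = M + t·(F−M) with t = 22/27, so MJ:JF = 22/27:5/27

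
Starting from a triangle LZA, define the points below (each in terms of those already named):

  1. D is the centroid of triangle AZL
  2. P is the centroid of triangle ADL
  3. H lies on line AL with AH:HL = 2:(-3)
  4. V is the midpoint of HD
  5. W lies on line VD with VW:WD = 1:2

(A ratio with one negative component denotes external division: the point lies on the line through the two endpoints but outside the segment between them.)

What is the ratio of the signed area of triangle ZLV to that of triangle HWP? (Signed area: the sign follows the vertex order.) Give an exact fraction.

Assign L = (0, 0), Z = (1, 0), A = (0, 1) — the answer is frame-independent, so this choice is without loss of generality.
1. D is the centroid of triangle AZL ⇒ D = (1/3, 1/3)
2. P is the centroid of triangle ADL ⇒ P = (1/9, 4/9)
3. H lies on line AL with AH:HL = 2:(-3) ⇒ H = (0, 3)
4. V is the midpoint of HD ⇒ V = (1/6, 5/3)
5. W lies on line VD with VW:WD = 1:2 ⇒ W = (2/9, 11/9)
2·[ZLV] = -5/3, 2·[HWP] = -10/27
[ZLV]:[HWP] = -5/3:-10/27 = 9/2

[ZLV]:[HWP] = 9/2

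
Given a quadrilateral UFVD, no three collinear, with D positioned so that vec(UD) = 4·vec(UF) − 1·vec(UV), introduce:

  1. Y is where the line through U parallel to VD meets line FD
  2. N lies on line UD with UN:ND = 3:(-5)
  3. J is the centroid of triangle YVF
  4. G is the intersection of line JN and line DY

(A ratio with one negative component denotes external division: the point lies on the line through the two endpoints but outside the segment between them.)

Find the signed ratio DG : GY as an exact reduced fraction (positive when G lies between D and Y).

DG:GY = 35/3

Work in coordinates with U = (0, 0), F = (1, 0), V = (0, 1), D = (4, -1).
1. Y is where the line through U parallel to VD meets line FD ⇒ Y = (-2, 1)
2. N lies on line UD with UN:ND = 3:(-5) ⇒ N = (-6, 3/2)
3. J is the centroid of triangle YVF ⇒ J = (-1/3, 2/3)
4. G is the intersection of line JN and line DY ⇒ G = (-29/19, 16/19)
G = D + t·(Y−D) with t = 35/38, so DG:GY = t:(1−t) = 35/38:3/38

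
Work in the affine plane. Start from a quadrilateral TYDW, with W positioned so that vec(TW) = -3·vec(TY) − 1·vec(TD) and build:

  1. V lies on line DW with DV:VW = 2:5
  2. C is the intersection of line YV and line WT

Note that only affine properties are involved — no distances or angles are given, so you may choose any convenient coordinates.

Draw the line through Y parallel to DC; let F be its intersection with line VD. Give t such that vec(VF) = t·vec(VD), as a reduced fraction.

Choose coordinates T = (0, 0), Y = (1, 0), D = (0, 1), W = (-3, -1).
1. V lies on line DW with DV:VW = 2:5 ⇒ V = (-6/7, 3/7)
2. C is the intersection of line YV and line WT ⇒ C = (9/22, 3/22)
through Y parallel to DC: direction (9/22, -19/22); meets VD at F = (2/5, 19/15)
F = V + t·(D−V) with t = 22/15

t = 22/15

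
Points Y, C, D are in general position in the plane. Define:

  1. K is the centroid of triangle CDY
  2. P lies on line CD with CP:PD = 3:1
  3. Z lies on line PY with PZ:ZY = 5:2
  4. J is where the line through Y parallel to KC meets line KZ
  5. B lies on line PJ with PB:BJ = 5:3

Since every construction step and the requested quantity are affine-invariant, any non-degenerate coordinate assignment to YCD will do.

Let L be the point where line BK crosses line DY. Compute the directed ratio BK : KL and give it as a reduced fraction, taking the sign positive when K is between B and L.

Choose coordinates Y = (0, 0), C = (1, 0), D = (0, 1).
1. K is the centroid of triangle CDY ⇒ K = (1/3, 1/3)
2. P lies on line CD with CP:PD = 3:1 ⇒ P = (1/4, 3/4)
3. Z lies on line PY with PZ:ZY = 5:2 ⇒ Z = (1/14, 3/14)
4. J is where the line through Y parallel to KC meets line KZ ⇒ J = (-4/21, 2/21)
5. B lies on line PJ with PB:BJ = 5:3 ⇒ B = (-17/672, 229/672)
line BK meets DY at L = (0, 82/241)
K = B + t·(L−B) with t = 241/17, so BK:KL = 241/17:-224/17

BK:KL = -241/224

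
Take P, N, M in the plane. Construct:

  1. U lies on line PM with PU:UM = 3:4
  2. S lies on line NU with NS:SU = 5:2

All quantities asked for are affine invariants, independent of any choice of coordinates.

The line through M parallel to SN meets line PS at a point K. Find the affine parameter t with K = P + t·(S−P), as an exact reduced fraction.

t = 7/3

Set P = (0, 0), N = (1, 0), M = (0, 1); any affine frame gives the same invariant.
1. U lies on line PM with PU:UM = 3:4 ⇒ U = (0, 3/7)
2. S lies on line NU with NS:SU = 5:2 ⇒ S = (2/7, 15/49)
through M parallel to SN: direction (5/7, -15/49); meets PS at K = (2/3, 5/7)
K = P + t·(S−P) with t = 7/3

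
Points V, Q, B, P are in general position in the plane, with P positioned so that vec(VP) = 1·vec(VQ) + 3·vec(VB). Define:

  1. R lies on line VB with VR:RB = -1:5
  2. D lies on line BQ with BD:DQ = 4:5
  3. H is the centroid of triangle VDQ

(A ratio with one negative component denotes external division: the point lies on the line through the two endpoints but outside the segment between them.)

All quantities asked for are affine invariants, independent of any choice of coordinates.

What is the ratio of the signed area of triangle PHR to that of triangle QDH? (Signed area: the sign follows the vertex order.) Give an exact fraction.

[PHR]:[QDH] = -61/10

Choose coordinates V = (0, 0), Q = (1, 0), B = (0, 1), P = (1, 3).
1. R lies on line VB with VR:RB = -1:5 ⇒ R = (0, -1/4)
2. D lies on line BQ with BD:DQ = 4:5 ⇒ D = (4/9, 5/9)
3. H is the centroid of triangle VDQ ⇒ H = (13/27, 5/27)
2·[PHR] = -61/54, 2·[QDH] = 5/27
[PHR]:[QDH] = -61/54:5/27 = -61/10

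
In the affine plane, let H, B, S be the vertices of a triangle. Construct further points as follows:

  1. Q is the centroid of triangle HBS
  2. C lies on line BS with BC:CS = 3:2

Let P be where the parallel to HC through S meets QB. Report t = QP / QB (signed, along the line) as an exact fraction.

Assign H = (0, 0), B = (1, 0), S = (0, 1) — the answer is frame-independent, so this choice is without loss of generality.
1. Q is the centroid of triangle HBS ⇒ Q = (1/3, 1/3)
2. C lies on line BS with BC:CS = 3:2 ⇒ C = (2/5, 3/5)
through S parallel to HC: direction (2/5, 3/5); meets QB at P = (-1/4, 5/8)
P = Q + t·(B−Q) with t = -7/8

t = -7/8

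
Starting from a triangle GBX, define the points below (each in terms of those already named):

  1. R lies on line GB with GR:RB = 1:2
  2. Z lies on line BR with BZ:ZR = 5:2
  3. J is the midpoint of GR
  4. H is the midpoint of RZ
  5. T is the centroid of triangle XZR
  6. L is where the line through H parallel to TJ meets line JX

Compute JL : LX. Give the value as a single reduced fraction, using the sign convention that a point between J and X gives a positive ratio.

JL:LX = -1/3

Work in coordinates with G = (0, 0), B = (1, 0), X = (0, 1).
1. R lies on line GB with GR:RB = 1:2 ⇒ R = (1/3, 0)
2. Z lies on line BR with BZ:ZR = 5:2 ⇒ Z = (11/21, 0)
3. J is the midpoint of GR ⇒ J = (1/6, 0)
4. H is the midpoint of RZ ⇒ H = (3/7, 0)
5. T is the centroid of triangle XZR ⇒ T = (2/7, 1/3)
6. L is where the line through H parallel to TJ meets line JX ⇒ L = (1/4, -1/2)
L = J + t·(X−J) with t = -1/2, so JL:LX = t:(1−t) = -1/2:3/2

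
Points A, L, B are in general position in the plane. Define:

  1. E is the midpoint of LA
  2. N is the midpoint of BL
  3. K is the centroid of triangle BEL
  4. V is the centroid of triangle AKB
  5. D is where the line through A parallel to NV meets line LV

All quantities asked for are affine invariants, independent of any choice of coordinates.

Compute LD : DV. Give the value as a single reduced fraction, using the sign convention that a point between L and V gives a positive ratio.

Work in coordinates with A = (0, 0), L = (1, 0), B = (0, 1).
1. E is the midpoint of LA ⇒ E = (1/2, 0)
2. N is the midpoint of BL ⇒ N = (1/2, 1/2)
3. K is the centroid of triangle BEL ⇒ K = (1/2, 1/3)
4. V is the centroid of triangle AKB ⇒ V = (1/6, 4/9)
5. D is where the line through A parallel to NV meets line LV ⇒ D = (16/21, 8/63)
D = L + t·(V−L) with t = 2/7, so LD:DV = t:(1−t) = 2/7:5/7

LD:DV = 2/5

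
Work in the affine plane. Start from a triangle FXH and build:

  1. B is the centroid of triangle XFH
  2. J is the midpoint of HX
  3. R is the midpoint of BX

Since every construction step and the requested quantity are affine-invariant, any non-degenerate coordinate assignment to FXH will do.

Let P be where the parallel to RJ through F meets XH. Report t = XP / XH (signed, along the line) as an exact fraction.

Choose coordinates F = (0, 0), X = (1, 0), H = (0, 1).
1. B is the centroid of triangle XFH ⇒ B = (1/3, 1/3)
2. J is the midpoint of HX ⇒ J = (1/2, 1/2)
3. R is the midpoint of BX ⇒ R = (2/3, 1/6)
through F parallel to RJ: direction (-1/6, 1/3); meets XH at P = (-1, 2)
P = X + t·(H−X) with t = 2

t = 2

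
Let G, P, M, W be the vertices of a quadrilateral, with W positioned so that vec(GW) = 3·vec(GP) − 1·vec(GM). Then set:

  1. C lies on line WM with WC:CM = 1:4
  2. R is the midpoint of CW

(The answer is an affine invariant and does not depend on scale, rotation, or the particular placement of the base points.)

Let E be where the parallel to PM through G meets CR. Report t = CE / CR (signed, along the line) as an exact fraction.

Set G = (0, 0), P = (1, 0), M = (0, 1), W = (3, -1); any affine frame gives the same invariant.
1. C lies on line WM with WC:CM = 1:4 ⇒ C = (12/5, -3/5)
2. R is the midpoint of CW ⇒ R = (27/10, -4/5)
through G parallel to PM: direction (-1, 1); meets CR at E = (-3, 3)
E = C + t·(R−C) with t = -18

t = -18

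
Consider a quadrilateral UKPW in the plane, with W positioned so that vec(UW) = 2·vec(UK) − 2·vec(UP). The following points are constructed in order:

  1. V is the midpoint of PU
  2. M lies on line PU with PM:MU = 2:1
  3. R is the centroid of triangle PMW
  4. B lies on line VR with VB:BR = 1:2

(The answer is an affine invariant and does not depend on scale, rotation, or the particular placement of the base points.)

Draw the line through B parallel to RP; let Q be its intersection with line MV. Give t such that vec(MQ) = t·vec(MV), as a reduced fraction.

Choose coordinates U = (0, 0), K = (1, 0), P = (0, 1), W = (2, -2).
1. V is the midpoint of PU ⇒ V = (0, 1/2)
2. M lies on line PU with PM:MU = 2:1 ⇒ M = (0, 1/3)
3. R is the centroid of triangle PMW ⇒ R = (2/3, -2/9)
4. B lies on line VR with VB:BR = 1:2 ⇒ B = (2/9, 7/27)
through B parallel to RP: direction (-2/3, 11/9); meets MV at Q = (0, 2/3)
Q = M + t·(V−M) with t = 2

t = 2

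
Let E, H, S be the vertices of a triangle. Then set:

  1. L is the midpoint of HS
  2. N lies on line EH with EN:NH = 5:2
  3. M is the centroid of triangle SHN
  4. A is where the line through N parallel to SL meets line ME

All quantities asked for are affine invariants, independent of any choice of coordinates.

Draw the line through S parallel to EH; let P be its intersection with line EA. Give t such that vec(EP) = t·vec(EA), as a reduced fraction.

t = 19/5

Work in coordinates with E = (0, 0), H = (1, 0), S = (0, 1).
1. L is the midpoint of HS ⇒ L = (1/2, 1/2)
2. N lies on line EH with EN:NH = 5:2 ⇒ N = (5/7, 0)
3. M is the centroid of triangle SHN ⇒ M = (4/7, 1/3)
4. A is where the line through N parallel to SL meets line ME ⇒ A = (60/133, 5/19)
through S parallel to EH: direction (1, 0); meets EA at P = (12/7, 1)
P = E + t·(A−E) with t = 19/5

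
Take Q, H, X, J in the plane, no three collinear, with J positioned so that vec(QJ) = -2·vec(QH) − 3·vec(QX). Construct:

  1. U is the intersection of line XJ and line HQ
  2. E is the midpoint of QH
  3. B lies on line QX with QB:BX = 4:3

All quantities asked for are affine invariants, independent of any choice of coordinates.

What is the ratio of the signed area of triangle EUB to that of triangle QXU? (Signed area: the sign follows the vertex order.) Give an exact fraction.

Work in coordinates with Q = (0, 0), H = (1, 0), X = (0, 1), J = (-2, -3).
1. U is the intersection of line XJ and line HQ ⇒ U = (-1/2, 0)
2. E is the midpoint of QH ⇒ E = (1/2, 0)
3. B lies on line QX with QB:BX = 4:3 ⇒ B = (0, 4/7)
2·[EUB] = -4/7, 2·[QXU] = 1/2
[EUB]:[QXU] = -4/7:1/2 = -8/7

[EUB]:[QXU] = -8/7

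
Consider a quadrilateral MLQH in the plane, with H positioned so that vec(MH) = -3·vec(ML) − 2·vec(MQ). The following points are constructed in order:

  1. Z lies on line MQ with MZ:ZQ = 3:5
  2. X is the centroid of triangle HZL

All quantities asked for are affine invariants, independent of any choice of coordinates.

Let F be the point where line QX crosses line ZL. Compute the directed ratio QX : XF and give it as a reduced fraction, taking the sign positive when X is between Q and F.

Work in coordinates with M = (0, 0), L = (1, 0), Q = (0, 1), H = (-3, -2).
1. Z lies on line MQ with MZ:ZQ = 3:5 ⇒ Z = (0, 3/8)
2. X is the centroid of triangle HZL ⇒ X = (-2/3, -13/24)
line QX meets ZL at F = (-10/43, 159/344)
X = Q + t·(F−Q) with t = 43/15, so QX:XF = 43/15:-28/15

QX:XF = -43/28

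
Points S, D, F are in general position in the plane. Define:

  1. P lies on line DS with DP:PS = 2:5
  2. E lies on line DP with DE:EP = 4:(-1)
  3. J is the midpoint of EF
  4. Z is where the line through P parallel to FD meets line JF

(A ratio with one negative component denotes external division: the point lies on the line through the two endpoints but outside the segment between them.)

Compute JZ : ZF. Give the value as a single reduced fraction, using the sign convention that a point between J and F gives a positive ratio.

Set S = (0, 0), D = (1, 0), F = (0, 1); any affine frame gives the same invariant.
1. P lies on line DS with DP:PS = 2:5 ⇒ P = (5/7, 0)
2. E lies on line DP with DE:EP = 4:(-1) ⇒ E = (13/21, 0)
3. J is the midpoint of EF ⇒ J = (13/42, 1/2)
4. Z is where the line through P parallel to FD meets line JF ⇒ Z = (13/28, 1/4)
Z = J + t·(F−J) with t = -1/2, so JZ:ZF = t:(1−t) = -1/2:3/2

JZ:ZF = -1/3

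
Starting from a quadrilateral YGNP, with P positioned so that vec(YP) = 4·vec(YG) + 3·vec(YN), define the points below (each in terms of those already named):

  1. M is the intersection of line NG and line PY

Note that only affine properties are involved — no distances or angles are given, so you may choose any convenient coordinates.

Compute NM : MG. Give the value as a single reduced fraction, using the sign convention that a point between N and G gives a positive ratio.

NM:MG = 4/3

Assign Y = (0, 0), G = (1, 0), N = (0, 1), P = (4, 3) — the answer is frame-independent, so this choice is without loss of generality.
1. M is the intersection of line NG and line PY ⇒ M = (4/7, 3/7)
M = N + t·(G−N) with t = 4/7, so NM:MG = t:(1−t) = 4/7:3/7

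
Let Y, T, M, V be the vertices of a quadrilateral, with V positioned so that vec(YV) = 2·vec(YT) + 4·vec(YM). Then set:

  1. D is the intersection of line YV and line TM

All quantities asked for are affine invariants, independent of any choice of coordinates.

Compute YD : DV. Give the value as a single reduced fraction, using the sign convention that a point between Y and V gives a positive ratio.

YD:DV = 1/5

Set Y = (0, 0), T = (1, 0), M = (0, 1), V = (2, 4); any affine frame gives the same invariant.
1. D is the intersection of line YV and line TM ⇒ D = (1/3, 2/3)
D = Y + t·(V−Y) with t = 1/6, so YD:DV = t:(1−t) = 1/6:5/6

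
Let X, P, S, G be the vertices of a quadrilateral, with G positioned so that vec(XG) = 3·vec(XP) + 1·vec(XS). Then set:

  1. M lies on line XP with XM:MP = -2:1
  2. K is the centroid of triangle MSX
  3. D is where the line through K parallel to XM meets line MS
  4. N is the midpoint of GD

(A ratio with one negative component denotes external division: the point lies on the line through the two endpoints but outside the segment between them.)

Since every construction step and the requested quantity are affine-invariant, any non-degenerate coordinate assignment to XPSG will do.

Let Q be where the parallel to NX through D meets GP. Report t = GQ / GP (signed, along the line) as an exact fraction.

Work in coordinates with X = (0, 0), P = (1, 0), S = (0, 1), G = (3, 1).
1. M lies on line XP with XM:MP = -2:1 ⇒ M = (2, 0)
2. K is the centroid of triangle MSX ⇒ K = (2/3, 1/3)
3. D is where the line through K parallel to XM meets line MS ⇒ D = (4/3, 1/3)
4. N is the midpoint of GD ⇒ N = (13/6, 2/3)
through D parallel to NX: direction (-13/6, -2/3); meets GP at Q = (11/5, 3/5)
Q = G + t·(P−G) with t = 2/5

t = 2/5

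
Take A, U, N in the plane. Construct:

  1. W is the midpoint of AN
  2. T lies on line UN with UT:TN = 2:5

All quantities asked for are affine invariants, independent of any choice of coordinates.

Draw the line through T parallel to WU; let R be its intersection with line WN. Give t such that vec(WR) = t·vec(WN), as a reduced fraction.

Assign A = (0, 0), U = (1, 0), N = (0, 1) — the answer is frame-independent, so this choice is without loss of generality.
1. W is the midpoint of AN ⇒ W = (0, 1/2)
2. T lies on line UN with UT:TN = 2:5 ⇒ T = (5/7, 2/7)
through T parallel to WU: direction (1, -1/2); meets WN at R = (0, 9/14)
R = W + t·(N−W) with t = 2/7

t = 2/7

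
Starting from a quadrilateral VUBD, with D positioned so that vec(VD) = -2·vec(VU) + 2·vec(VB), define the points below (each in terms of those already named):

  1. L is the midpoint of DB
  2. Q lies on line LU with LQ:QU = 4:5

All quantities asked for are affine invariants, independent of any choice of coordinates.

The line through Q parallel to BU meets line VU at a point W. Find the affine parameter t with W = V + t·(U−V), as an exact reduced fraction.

Set V = (0, 0), U = (1, 0), B = (0, 1), D = (-2, 2); any affine frame gives the same invariant.
1. L is the midpoint of DB ⇒ L = (-1, 3/2)
2. Q lies on line LU with LQ:QU = 4:5 ⇒ Q = (-1/9, 5/6)
through Q parallel to BU: direction (1, -1); meets VU at W = (13/18, 0)
W = V + t·(U−V) with t = 13/18

t = 13/18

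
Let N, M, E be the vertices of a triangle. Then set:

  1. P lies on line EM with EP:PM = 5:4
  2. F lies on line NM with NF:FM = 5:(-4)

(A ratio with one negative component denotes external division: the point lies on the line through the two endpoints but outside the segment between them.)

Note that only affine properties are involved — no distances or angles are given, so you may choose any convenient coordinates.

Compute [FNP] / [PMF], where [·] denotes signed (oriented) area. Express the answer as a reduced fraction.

[FNP]:[PMF] = -5/4

Work in coordinates with N = (0, 0), M = (1, 0), E = (0, 1).
1. P lies on line EM with EP:PM = 5:4 ⇒ P = (5/9, 4/9)
2. F lies on line NM with NF:FM = 5:(-4) ⇒ F = (5, 0)
2·[FNP] = -20/9, 2·[PMF] = 16/9
[FNP]:[PMF] = -20/9:16/9 = -5/4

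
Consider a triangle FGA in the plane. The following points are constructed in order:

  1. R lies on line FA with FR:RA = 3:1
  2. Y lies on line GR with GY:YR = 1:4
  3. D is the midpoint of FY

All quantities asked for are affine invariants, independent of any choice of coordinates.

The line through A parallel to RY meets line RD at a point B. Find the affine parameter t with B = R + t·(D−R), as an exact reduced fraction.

t = -2/3

Assign F = (0, 0), G = (1, 0), A = (0, 1) — the answer is frame-independent, so this choice is without loss of generality.
1. R lies on line FA with FR:RA = 3:1 ⇒ R = (0, 3/4)
2. Y lies on line GR with GY:YR = 1:4 ⇒ Y = (4/5, 3/20)
3. D is the midpoint of FY ⇒ D = (2/5, 3/40)
through A parallel to RY: direction (4/5, -3/5); meets RD at B = (-4/15, 6/5)
B = R + t·(D−R) with t = -2/3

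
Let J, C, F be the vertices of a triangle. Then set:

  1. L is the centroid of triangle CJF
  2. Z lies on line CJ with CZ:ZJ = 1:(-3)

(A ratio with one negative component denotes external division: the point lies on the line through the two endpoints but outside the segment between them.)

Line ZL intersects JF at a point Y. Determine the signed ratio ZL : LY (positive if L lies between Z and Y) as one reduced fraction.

ZL:LY = 7/2

Set J = (0, 0), C = (1, 0), F = (0, 1); any affine frame gives the same invariant.
1. L is the centroid of triangle CJF ⇒ L = (1/3, 1/3)
2. Z lies on line CJ with CZ:ZJ = 1:(-3) ⇒ Z = (3/2, 0)
line ZL meets JF at Y = (0, 3/7)
L = Z + t·(Y−Z) with t = 7/9, so ZL:LY = 7/9:2/9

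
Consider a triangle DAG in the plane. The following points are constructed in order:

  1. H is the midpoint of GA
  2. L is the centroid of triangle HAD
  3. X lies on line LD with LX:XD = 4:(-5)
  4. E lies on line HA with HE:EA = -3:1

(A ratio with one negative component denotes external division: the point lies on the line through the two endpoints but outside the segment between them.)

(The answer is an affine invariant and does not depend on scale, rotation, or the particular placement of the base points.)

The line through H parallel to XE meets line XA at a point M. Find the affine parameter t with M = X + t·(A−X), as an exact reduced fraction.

t = 3

Assign D = (0, 0), A = (1, 0), G = (0, 1) — the answer is frame-independent, so this choice is without loss of generality.
1. H is the midpoint of GA ⇒ H = (1/2, 1/2)
2. L is the centroid of triangle HAD ⇒ L = (1/2, 1/6)
3. X lies on line LD with LX:XD = 4:(-5) ⇒ X = (5/2, 5/6)
4. E lies on line HA with HE:EA = -3:1 ⇒ E = (5/4, -1/4)
through H parallel to XE: direction (-5/4, -13/12); meets XA at M = (-2, -5/3)
M = X + t·(A−X) with t = 3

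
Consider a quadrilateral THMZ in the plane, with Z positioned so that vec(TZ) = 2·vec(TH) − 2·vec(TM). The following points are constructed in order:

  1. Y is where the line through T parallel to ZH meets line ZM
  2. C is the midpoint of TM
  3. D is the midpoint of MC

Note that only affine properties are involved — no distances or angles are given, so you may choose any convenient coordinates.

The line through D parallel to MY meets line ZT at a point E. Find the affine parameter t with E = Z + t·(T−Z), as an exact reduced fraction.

t = 1/4

Work in coordinates with T = (0, 0), H = (1, 0), M = (0, 1), Z = (2, -2).
1. Y is where the line through T parallel to ZH meets line ZM ⇒ Y = (-2, 4)
2. C is the midpoint of TM ⇒ C = (0, 1/2)
3. D is the midpoint of MC ⇒ D = (0, 3/4)
through D parallel to MY: direction (-2, 3); meets ZT at E = (3/2, -3/2)
E = Z + t·(T−Z) with t = 1/4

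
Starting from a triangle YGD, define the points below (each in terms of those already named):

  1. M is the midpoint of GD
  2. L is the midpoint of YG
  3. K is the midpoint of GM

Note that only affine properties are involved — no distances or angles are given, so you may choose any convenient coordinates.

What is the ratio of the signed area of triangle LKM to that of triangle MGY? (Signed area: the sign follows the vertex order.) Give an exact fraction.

Assign Y = (0, 0), G = (1, 0), D = (0, 1) — the answer is frame-independent, so this choice is without loss of generality.
1. M is the midpoint of GD ⇒ M = (1/2, 1/2)
2. L is the midpoint of YG ⇒ L = (1/2, 0)
3. K is the midpoint of GM ⇒ K = (3/4, 1/4)
2·[LKM] = 1/8, 2·[MGY] = -1/2
[LKM]:[MGY] = 1/8:-1/2 = -1/4

[LKM]:[MGY] = -1/4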